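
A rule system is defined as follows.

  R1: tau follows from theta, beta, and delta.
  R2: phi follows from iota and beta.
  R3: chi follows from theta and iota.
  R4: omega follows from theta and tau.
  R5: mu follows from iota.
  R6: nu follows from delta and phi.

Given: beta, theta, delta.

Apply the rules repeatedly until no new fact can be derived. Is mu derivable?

No

mu would need iota (R5), but iota is never established.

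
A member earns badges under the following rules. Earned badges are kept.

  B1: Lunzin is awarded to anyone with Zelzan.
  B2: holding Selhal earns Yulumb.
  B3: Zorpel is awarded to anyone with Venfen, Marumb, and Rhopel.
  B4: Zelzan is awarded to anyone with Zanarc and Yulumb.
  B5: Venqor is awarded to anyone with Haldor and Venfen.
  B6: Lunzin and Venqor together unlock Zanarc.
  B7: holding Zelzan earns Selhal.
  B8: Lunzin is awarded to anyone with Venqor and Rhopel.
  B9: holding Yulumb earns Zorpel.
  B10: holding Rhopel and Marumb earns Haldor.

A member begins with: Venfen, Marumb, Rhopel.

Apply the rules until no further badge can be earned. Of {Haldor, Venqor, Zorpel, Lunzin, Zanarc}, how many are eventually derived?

5

With Rhopel and Marumb, Haldor is earned (B10).
With Venfen, Marumb, and Rhopel, Zorpel is earned (B3).
With Haldor and Venfen, Venqor is earned (B5).
With Venqor and Rhopel, Lunzin is earned (B8).
With Lunzin and Venqor, Zanarc is earned (B6).
Haldor: reached.
Venqor: reached.
Zorpel: reached.
Lunzin: reached.
Zanarc: reached.
All 5 are reached.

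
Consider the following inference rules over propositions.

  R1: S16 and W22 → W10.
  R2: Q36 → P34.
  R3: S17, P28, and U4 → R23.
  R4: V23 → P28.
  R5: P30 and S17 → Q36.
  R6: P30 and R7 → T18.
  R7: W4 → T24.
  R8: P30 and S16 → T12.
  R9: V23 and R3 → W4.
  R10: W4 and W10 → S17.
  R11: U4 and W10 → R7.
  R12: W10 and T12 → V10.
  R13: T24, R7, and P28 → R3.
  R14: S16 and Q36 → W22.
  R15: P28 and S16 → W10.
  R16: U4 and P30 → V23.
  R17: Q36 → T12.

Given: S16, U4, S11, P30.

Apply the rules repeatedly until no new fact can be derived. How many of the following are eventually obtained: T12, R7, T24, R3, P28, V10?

4

P30 and S16 hold, so T12 follows (R8).
U4 and P30 hold, so V23 follows (R16).
V23 holds, so P28 follows (R4).
P28 and S16 hold, so W10 follows (R15).
U4 and W10 hold, so R7 follows (R11).
W10 and T12 hold, so V10 follows (R12).
T12: reached.
R7: reached.
T24 would need W4 (R7), but W4 is never established.
R3 would need T24, R7, and P28 (R13), but T24 is never established.
P28: reached.
V10: reached.
Reached: T12, R7, P28, and V10 — 4 of the 6.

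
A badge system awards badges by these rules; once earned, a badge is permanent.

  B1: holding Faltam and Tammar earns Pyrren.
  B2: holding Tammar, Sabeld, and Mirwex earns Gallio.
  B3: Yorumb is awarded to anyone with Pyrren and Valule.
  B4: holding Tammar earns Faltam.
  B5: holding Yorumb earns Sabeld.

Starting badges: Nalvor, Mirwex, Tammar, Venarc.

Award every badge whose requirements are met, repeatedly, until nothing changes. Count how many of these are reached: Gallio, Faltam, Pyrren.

With Tammar, Faltam is earned (B4).
With Faltam and Tammar, Pyrren is earned (B1).
Gallio would need Tammar, Sabeld, and Mirwex (B2), but Sabeld is never earned.
Faltam: reached.
Pyrren: reached.
Reached: Faltam and Pyrren — 2 of the 3.

2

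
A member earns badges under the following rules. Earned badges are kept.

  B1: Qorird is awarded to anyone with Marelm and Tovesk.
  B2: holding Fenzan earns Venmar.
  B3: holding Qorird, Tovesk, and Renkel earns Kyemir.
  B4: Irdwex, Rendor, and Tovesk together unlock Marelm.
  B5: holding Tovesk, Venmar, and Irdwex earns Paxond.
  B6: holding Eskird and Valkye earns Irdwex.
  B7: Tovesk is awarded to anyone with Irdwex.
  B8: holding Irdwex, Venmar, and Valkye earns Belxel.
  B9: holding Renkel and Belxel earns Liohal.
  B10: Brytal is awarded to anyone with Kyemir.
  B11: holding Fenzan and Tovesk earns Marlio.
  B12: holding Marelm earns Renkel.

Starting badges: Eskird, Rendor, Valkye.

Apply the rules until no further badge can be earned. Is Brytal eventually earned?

With Eskird and Valkye, Irdwex is earned (B6).
With Irdwex, Tovesk is earned (B7).
With Irdwex, Rendor, and Tovesk, Marelm is earned (B4).
With Marelm and Tovesk, Qorird is earned (B1).
With Marelm, Renkel is earned (B12).
With Qorird, Tovesk, and Renkel, Kyemir is earned (B3).
With Kyemir, Brytal is earned (B10).

Yes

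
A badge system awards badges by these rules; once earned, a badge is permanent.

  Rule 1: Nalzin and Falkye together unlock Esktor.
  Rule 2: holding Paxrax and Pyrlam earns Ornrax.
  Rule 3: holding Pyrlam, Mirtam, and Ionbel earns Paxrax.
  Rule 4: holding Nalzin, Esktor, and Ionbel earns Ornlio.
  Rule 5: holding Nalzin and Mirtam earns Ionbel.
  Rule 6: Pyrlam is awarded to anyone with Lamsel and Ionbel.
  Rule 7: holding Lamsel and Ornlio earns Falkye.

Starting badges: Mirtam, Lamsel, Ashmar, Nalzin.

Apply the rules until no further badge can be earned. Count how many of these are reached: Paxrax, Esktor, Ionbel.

2

With Nalzin and Mirtam, Ionbel is earned (Rule 5).
With Lamsel and Ionbel, Pyrlam is earned (Rule 6).
With Pyrlam, Mirtam, and Ionbel, Paxrax is earned (Rule 3).
Paxrax: reached.
Esktor would need Nalzin and Falkye (Rule 1), but Falkye is never earned.
Ionbel: reached.
Reached: Paxrax and Ionbel — 2 of the 3.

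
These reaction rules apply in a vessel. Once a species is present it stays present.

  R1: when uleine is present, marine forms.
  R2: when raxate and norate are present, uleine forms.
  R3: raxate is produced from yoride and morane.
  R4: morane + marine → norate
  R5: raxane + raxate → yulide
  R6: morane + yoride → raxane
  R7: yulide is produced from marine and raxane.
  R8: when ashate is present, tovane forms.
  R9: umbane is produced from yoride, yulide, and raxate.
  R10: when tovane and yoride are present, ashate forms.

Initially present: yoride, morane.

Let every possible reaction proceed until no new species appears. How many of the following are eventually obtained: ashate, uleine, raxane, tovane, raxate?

morane and yoride present → raxane forms (R6).
yoride and morane present → raxate forms (R3).
ashate would need tovane and yoride (R10), but tovane never forms.
uleine would need raxate and norate (R2), but norate never forms.
raxane: reached.
tovane would need ashate (R8), but ashate never forms.
raxate: reached.
Reached: raxane and raxate — 2 of the 5.

2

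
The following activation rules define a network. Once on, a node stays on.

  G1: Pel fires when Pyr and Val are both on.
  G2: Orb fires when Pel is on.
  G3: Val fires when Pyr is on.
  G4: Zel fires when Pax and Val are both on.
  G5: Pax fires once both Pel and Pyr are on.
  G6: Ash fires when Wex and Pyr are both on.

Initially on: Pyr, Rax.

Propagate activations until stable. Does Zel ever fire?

G3: Pyr on → Val on.
Pyr and Val are on, so Pel fires (G1).
G5: Pel and Pyr on → Pax on.
Pax and Val are on, so Zel fires (G4).

Yes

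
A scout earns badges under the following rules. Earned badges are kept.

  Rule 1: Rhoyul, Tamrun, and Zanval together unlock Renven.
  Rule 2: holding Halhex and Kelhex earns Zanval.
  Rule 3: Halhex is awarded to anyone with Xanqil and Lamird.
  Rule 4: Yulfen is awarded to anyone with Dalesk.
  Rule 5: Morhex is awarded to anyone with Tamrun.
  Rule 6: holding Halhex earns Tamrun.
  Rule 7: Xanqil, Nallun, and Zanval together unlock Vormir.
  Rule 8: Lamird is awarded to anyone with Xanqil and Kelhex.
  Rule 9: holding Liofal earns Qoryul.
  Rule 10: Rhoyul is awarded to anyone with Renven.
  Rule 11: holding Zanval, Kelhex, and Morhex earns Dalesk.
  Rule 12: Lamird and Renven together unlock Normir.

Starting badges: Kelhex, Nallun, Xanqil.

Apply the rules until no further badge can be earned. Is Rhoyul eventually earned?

No

Rhoyul would need Renven (Rule 10), but Renven is never earned.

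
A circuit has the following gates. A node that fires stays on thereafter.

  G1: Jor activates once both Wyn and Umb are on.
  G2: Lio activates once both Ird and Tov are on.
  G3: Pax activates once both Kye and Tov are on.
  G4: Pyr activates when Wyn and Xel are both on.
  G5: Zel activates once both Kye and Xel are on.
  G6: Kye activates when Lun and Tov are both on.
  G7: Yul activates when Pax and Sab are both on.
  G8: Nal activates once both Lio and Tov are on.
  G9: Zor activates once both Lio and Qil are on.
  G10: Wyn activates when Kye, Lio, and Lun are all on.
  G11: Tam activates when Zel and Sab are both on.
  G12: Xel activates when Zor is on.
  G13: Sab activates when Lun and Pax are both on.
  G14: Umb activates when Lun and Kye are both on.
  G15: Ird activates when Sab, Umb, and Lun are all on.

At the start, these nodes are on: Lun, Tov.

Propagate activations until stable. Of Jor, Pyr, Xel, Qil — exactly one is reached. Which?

Lun and Tov are on, so Kye activates (G6).
Kye and Tov are on, so Pax activates (G3).
Lun and Kye are on, so Umb activates (G14).
G13: Lun and Pax on → Sab on.
Sab, Umb, and Lun are on, so Ird activates (G15).
Ird and Tov are on, so Lio activates (G2).
Kye, Lio, and Lun are on, so Wyn activates (G10).
G1: Wyn and Umb on → Jor on.
No rule produces Qil, and it is not given. Xel would need Zor (G12), but Zor never turns on. Pyr would need Wyn and Xel (G4), but Xel never turns on.

Jor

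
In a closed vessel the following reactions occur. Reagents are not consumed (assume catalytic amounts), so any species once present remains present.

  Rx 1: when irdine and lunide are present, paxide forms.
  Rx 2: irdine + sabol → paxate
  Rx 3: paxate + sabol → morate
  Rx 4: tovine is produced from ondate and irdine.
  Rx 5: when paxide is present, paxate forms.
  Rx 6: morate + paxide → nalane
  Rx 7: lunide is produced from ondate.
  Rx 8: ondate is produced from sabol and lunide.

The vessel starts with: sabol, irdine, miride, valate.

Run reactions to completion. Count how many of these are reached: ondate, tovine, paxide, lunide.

ondate would need sabol and lunide (Rx 8), but lunide never forms.
tovine would need ondate and irdine (Rx 4), but ondate never forms.
paxide would need irdine and lunide (Rx 1), but lunide never forms.
lunide would need ondate (Rx 7), but ondate never forms.
None of the 4 are reached.

0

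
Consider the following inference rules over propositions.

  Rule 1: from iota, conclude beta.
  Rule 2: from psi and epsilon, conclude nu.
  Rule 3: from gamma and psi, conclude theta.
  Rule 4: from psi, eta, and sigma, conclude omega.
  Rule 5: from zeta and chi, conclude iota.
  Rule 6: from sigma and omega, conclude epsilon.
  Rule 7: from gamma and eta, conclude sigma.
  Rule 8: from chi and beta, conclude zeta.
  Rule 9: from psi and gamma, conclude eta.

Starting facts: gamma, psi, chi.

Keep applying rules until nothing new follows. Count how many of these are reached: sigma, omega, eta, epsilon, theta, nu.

6

From gamma and psi, Rule 3 gives theta.
psi and gamma hold, so eta follows (Rule 9).
gamma and eta hold, so sigma follows (Rule 7).
From psi, eta, and sigma, Rule 4 gives omega.
From sigma and omega, Rule 6 gives epsilon.
psi and epsilon hold, so nu follows (Rule 2).
sigma: reached.
omega: reached.
eta: reached.
epsilon: reached.
theta: reached.
nu: reached.
All 6 are reached.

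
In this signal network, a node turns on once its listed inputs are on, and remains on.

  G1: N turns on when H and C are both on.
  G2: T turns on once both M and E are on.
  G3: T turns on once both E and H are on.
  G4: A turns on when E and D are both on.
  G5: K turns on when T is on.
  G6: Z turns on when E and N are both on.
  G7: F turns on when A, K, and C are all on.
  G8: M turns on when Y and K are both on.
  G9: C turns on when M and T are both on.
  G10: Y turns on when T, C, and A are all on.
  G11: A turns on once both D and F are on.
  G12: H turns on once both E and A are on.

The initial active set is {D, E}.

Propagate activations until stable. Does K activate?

Yes

E and D are on, so A turns on (G4).
E and A are on, so H turns on (G12).
E and H are on, so T turns on (G3).
T is on, so K turns on (G5).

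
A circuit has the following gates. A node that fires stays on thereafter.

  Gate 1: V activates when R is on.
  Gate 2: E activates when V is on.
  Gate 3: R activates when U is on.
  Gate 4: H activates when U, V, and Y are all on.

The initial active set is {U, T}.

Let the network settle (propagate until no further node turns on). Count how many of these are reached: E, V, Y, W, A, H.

U is on, so R activates (Gate 3).
Gate 1: R on → V on.
Gate 2: V on → E on.
E: reached.
V: reached.
No rule produces Y, and it is not given.
No rule produces W, and it is not given.
No rule produces A, and it is not given.
H would need U, V, and Y (Gate 4), but Y never turns on.
Reached: E and V — 2 of the 6.

2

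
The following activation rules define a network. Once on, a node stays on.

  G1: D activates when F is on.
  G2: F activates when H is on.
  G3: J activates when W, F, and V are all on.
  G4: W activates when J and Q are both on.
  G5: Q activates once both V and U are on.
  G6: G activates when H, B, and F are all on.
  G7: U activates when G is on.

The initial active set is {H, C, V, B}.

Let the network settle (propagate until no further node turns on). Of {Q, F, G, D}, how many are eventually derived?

G2: H on → F on.
F is on, so D activates (G1).
H, B, and F are on, so G activates (G6).
G7: G on → U on.
V and U are on, so Q activates (G5).
Q: reached.
F: reached.
G: reached.
D: reached.
All 4 are reached.

4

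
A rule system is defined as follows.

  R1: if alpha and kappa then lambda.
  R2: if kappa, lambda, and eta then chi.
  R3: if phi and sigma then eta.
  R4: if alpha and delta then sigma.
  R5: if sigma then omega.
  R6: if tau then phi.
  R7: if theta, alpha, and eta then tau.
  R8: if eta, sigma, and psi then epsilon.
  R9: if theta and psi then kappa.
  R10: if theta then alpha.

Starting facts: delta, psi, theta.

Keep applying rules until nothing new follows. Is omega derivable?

theta holds, so alpha follows (R10).
alpha and delta hold, so sigma follows (R4).
sigma holds, so omega follows (R5).

Yes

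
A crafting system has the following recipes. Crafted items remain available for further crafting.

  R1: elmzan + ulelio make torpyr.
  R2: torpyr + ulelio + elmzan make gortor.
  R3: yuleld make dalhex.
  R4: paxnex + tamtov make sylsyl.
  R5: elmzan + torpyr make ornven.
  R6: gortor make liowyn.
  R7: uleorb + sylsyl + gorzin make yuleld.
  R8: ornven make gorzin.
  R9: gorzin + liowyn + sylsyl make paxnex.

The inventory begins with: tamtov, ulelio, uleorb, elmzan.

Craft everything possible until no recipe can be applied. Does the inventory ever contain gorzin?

Using R1, elmzan and ulelio make torpyr.
elmzan + torpyr → ornven (R5).
ornven → gorzin (R8).

Yes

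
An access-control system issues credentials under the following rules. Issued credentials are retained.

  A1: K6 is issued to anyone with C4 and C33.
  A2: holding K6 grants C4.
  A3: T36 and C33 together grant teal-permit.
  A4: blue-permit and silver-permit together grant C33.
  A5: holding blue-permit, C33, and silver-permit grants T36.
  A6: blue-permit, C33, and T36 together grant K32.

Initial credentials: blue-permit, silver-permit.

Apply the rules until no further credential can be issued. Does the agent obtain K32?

Yes

Holding blue-permit and silver-permit grants C33 (A4).
Holding blue-permit, C33, and silver-permit grants T36 (A5).
Holding blue-permit, C33, and T36 grants K32 (A6).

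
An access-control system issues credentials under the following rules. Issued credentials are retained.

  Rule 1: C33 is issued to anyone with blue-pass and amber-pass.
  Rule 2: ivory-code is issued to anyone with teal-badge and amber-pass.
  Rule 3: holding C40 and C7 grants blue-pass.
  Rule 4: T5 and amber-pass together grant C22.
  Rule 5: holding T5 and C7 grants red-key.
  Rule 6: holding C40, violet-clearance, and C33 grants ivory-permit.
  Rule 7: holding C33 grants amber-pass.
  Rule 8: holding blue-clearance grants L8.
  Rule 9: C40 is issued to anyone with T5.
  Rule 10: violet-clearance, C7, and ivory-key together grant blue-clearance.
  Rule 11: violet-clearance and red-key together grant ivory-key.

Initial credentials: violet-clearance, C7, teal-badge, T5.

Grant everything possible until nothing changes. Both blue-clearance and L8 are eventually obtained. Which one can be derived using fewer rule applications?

blue-clearance: Holding T5 and C7 grants red-key (Rule 5). Holding violet-clearance and red-key grants ivory-key (Rule 11). Holding violet-clearance, C7, and ivory-key grants blue-clearance (Rule 10). [3 rule applications]
L8: Holding T5 and C7 grants red-key (Rule 5). Holding violet-clearance and red-key grants ivory-key (Rule 11). Holding violet-clearance, C7, and ivory-key grants blue-clearance (Rule 10). Holding blue-clearance grants L8 (Rule 8). [4 rule applications]
blue-clearance needs fewer.

blue-clearance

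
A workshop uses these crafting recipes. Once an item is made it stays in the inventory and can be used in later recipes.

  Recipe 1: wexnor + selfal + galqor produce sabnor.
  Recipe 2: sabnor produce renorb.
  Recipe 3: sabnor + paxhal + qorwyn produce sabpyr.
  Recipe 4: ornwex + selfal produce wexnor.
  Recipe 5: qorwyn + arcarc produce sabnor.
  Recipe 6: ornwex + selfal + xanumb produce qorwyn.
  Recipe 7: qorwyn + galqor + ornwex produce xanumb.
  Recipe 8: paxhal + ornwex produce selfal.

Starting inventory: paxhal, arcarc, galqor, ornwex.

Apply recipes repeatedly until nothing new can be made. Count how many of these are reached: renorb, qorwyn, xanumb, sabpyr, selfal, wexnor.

Using Recipe 8, paxhal and ornwex make selfal.
ornwex + selfal → wexnor (Recipe 4).
Using Recipe 1, wexnor, selfal, and galqor make sabnor.
sabnor → renorb (Recipe 2).
renorb: reached.
qorwyn would need ornwex, selfal, and xanumb (Recipe 6), but xanumb is never obtained.
xanumb would need qorwyn, galqor, and ornwex (Recipe 7), but qorwyn is never obtained.
sabpyr would need sabnor, paxhal, and qorwyn (Recipe 3), but qorwyn is never obtained.
selfal: reached.
wexnor: reached.
Reached: renorb, selfal, and wexnor — 3 of the 6.

3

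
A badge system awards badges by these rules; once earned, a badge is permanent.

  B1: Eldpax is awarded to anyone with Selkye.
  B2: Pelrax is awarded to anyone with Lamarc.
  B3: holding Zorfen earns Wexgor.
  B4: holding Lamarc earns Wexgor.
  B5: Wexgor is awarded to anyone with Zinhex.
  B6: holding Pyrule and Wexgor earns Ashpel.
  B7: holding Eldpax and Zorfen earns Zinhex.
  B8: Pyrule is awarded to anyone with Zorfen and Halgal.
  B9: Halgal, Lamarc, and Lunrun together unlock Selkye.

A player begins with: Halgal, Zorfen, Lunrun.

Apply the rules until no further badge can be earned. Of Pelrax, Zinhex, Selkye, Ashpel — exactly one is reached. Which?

With Zorfen and Halgal, Pyrule is earned (B8).
With Zorfen, Wexgor is earned (B3).
With Pyrule and Wexgor, Ashpel is earned (B6).
Selkye would need Halgal, Lamarc, and Lunrun (B9), but Lamarc is never earned. Pelrax would need Lamarc (B2), but Lamarc is never earned. Zinhex would need Eldpax and Zorfen (B7), but Eldpax is never earned.

Ashpel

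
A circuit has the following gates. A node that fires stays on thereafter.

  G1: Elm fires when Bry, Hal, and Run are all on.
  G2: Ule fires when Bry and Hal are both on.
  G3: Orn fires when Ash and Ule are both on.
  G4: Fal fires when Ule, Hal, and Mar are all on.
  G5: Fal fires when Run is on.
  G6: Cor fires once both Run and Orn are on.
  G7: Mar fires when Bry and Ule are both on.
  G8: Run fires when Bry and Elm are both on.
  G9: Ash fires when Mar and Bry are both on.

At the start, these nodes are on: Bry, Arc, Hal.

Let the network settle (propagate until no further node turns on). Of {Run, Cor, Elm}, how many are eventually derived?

0

Run would need Bry and Elm (G8), but Elm never turns on.
Cor would need Run and Orn (G6), but Run never turns on.
Elm would need Bry, Hal, and Run (G1), but Run never turns on.
None of the 3 are reached.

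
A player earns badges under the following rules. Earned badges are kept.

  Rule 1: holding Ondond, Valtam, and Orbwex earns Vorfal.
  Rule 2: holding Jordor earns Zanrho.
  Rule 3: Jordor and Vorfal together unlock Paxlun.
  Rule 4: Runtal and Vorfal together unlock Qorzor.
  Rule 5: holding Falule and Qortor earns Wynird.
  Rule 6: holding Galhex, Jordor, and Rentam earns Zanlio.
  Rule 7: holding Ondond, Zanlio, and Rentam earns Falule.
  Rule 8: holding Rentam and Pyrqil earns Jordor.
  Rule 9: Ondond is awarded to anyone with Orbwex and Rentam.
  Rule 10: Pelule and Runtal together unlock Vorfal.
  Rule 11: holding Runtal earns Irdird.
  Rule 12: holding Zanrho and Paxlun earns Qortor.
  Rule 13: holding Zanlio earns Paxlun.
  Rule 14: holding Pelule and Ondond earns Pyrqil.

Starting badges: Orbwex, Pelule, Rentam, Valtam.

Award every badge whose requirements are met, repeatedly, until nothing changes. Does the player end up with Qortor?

Yes

With Orbwex and Rentam, Ondond is earned (Rule 9).
With Pelule and Ondond, Pyrqil is earned (Rule 14).
With Ondond, Valtam, and Orbwex, Vorfal is earned (Rule 1).
With Rentam and Pyrqil, Jordor is earned (Rule 8).
With Jordor and Vorfal, Paxlun is earned (Rule 3).
With Jordor, Zanrho is earned (Rule 2).
With Zanrho and Paxlun, Qortor is earned (Rule 12).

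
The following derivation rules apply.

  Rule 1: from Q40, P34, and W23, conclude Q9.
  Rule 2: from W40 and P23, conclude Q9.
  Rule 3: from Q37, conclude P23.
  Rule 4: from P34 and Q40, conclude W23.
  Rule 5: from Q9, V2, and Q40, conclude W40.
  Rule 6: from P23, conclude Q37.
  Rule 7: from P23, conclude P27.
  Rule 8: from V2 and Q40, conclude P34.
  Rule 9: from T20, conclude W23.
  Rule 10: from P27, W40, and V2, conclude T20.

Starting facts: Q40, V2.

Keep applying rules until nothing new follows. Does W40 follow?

From V2 and Q40, Rule 8 gives P34.
P34 and Q40 hold, so W23 follows (Rule 4).
Q40, P34, and W23 hold, so Q9 follows (Rule 1).
From Q9, V2, and Q40, Rule 5 gives W40.

Yes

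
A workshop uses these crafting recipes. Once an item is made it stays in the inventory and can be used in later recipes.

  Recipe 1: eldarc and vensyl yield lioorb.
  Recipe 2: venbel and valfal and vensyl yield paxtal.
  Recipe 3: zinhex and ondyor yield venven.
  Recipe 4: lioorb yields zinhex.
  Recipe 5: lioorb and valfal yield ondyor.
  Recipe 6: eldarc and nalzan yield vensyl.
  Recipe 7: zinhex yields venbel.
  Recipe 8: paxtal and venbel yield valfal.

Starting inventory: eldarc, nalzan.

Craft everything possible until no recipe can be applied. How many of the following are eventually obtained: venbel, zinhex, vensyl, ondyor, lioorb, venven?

Using Recipe 6, eldarc and nalzan make vensyl.
Using Recipe 1, eldarc and vensyl make lioorb.
lioorb → zinhex (Recipe 4).
Using Recipe 7, zinhex makes venbel.
venbel: reached.
zinhex: reached.
vensyl: reached.
ondyor would need lioorb and valfal (Recipe 5), but valfal is never obtained.
lioorb: reached.
venven would need zinhex and ondyor (Recipe 3), but ondyor is never obtained.
Reached: venbel, zinhex, vensyl, and lioorb — 4 of the 6.

4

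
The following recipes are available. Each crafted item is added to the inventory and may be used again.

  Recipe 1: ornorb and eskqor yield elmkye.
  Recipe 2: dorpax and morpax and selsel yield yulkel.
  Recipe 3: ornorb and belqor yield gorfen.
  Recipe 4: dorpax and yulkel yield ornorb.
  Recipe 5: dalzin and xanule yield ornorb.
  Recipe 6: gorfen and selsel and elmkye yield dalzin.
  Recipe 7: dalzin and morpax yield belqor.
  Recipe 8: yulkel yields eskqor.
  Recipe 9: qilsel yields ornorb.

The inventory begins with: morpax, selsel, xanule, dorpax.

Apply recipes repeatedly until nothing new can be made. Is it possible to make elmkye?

dorpax and morpax and selsel → yulkel (Recipe 2).
Using Recipe 4, dorpax and yulkel make ornorb.
Using Recipe 8, yulkel makes eskqor.
Using Recipe 1, ornorb and eskqor make elmkye.

Yes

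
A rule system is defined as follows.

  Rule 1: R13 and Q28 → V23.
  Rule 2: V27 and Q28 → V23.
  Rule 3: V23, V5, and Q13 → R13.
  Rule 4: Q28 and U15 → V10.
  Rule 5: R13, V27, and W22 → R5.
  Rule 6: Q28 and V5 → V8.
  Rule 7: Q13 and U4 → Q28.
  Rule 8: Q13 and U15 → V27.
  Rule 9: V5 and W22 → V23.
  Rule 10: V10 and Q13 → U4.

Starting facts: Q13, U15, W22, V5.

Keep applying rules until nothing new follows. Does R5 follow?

Yes

V5 and W22 hold, so V23 follows (Rule 9).
Q13 and U15 hold, so V27 follows (Rule 8).
V23, V5, and Q13 hold, so R13 follows (Rule 3).
From R13, V27, and W22, Rule 5 gives R5.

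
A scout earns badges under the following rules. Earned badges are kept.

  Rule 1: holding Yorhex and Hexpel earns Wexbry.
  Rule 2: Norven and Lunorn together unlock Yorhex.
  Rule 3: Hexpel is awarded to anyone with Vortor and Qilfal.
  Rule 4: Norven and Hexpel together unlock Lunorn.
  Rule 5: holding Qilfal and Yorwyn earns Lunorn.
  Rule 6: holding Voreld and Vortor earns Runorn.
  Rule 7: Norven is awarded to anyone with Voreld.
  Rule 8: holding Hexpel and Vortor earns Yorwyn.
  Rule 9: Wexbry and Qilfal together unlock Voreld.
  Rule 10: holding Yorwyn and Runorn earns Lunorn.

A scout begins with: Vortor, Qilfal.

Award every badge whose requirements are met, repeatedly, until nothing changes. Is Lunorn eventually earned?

With Vortor and Qilfal, Hexpel is earned (Rule 3).
With Hexpel and Vortor, Yorwyn is earned (Rule 8).
With Qilfal and Yorwyn, Lunorn is earned (Rule 5).

Yes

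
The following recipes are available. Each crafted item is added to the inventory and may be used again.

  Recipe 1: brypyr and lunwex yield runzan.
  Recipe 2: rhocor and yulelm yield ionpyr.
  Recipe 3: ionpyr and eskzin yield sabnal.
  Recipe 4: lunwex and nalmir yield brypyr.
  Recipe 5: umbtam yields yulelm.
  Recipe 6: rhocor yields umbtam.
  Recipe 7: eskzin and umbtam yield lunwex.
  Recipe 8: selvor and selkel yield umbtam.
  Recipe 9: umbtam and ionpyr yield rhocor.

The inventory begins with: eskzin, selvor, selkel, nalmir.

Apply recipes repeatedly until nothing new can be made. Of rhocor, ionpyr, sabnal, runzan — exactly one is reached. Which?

Using Recipe 8, selvor and selkel make umbtam.
Using Recipe 7, eskzin and umbtam make lunwex.
Using Recipe 4, lunwex and nalmir make brypyr.
brypyr and lunwex → runzan (Recipe 1).
ionpyr would need rhocor and yulelm (Recipe 2), but rhocor is never obtained. sabnal would need ionpyr and eskzin (Recipe 3), but ionpyr is never obtained. rhocor would need umbtam and ionpyr (Recipe 9), but ionpyr is never obtained.

runzan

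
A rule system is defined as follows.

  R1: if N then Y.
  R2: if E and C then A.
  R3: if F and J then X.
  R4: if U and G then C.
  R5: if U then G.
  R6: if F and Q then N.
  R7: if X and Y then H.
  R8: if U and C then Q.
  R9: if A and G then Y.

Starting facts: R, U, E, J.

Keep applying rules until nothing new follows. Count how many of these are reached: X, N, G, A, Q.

From U, R5 gives G.
U and G hold, so C follows (R4).
From E and C, R2 gives A.
U and C hold, so Q follows (R8).
X would need F and J (R3), but F is never established.
N would need F and Q (R6), but F is never established.
G: reached.
A: reached.
Q: reached.
Reached: G, A, and Q — 3 of the 5.

3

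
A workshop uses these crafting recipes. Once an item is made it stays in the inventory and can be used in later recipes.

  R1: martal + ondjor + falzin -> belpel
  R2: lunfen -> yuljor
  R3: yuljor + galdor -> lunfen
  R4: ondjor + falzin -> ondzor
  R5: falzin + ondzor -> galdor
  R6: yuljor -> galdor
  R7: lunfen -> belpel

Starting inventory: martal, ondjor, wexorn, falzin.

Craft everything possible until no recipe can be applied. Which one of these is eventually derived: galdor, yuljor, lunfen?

galdor

Using R4, ondjor and falzin make ondzor.
Using R5, falzin and ondzor make galdor.
lunfen would need yuljor and galdor (R3), but yuljor is never obtained. yuljor would need lunfen (R2), but lunfen is never obtained.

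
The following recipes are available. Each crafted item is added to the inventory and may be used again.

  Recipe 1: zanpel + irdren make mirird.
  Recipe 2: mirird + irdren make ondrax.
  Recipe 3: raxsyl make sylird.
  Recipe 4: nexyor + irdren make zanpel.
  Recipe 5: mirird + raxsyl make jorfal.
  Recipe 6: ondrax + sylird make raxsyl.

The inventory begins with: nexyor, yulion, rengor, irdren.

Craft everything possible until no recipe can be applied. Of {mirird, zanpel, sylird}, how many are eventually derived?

2

Using Recipe 4, nexyor and irdren make zanpel.
zanpel + irdren → mirird (Recipe 1).
mirird: reached.
zanpel: reached.
sylird would need raxsyl (Recipe 3), but raxsyl is never obtained.
Reached: mirird and zanpel — 2 of the 3.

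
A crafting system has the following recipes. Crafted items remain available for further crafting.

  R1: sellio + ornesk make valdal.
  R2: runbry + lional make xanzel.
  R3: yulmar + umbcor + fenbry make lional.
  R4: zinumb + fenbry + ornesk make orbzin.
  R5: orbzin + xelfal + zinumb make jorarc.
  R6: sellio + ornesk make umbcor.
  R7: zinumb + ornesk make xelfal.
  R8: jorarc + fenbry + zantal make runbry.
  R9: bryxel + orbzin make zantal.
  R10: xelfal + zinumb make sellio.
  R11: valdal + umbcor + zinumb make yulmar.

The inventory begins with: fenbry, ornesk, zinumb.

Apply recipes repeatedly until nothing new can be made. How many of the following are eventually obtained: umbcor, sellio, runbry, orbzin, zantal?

zinumb + fenbry + ornesk → orbzin (R4).
Using R7, zinumb and ornesk make xelfal.
Using R10, xelfal and zinumb make sellio.
sellio + ornesk → umbcor (R6).
umbcor: reached.
sellio: reached.
runbry would need jorarc, fenbry, and zantal (R8), but zantal is never obtained.
orbzin: reached.
zantal would need bryxel and orbzin (R9), but bryxel is never obtained.
Reached: umbcor, sellio, and orbzin — 3 of the 5.

3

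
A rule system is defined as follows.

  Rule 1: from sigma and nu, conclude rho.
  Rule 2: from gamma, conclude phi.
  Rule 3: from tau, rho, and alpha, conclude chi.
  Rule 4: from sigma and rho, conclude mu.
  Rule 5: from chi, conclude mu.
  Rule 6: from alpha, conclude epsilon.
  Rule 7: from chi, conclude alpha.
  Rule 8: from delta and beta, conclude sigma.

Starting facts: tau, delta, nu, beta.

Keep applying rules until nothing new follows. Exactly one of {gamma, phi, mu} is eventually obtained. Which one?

From delta and beta, Rule 8 gives sigma.
From sigma and nu, Rule 1 gives rho.
sigma and rho hold, so mu follows (Rule 4).
No rule produces gamma, and it is not given. phi would need gamma (Rule 2), but gamma is never established.

mu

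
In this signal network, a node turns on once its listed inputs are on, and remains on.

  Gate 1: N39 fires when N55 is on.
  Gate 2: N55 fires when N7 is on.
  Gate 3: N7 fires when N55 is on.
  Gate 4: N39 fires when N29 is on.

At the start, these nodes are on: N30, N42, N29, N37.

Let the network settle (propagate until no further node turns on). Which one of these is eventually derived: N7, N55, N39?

Gate 4: N29 on → N39 on.
N55 would need N7 (Gate 2), but N7 never turns on. N7 would need N55 (Gate 3), but N55 never turns on.

N39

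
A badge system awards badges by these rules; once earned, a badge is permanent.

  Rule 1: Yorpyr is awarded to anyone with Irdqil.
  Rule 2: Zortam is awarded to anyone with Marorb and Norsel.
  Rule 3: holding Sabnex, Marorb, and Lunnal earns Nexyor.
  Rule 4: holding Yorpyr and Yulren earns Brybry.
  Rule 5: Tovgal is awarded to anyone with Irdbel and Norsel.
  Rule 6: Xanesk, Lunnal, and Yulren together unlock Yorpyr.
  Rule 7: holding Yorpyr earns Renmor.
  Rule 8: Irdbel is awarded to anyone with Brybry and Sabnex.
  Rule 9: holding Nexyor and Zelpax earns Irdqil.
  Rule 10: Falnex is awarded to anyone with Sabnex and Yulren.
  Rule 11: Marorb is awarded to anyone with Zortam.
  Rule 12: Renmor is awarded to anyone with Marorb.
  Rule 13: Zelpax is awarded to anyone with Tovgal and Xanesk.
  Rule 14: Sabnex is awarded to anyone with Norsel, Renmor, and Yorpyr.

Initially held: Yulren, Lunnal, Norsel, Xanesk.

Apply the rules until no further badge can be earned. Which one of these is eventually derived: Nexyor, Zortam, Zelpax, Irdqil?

Zelpax

With Xanesk, Lunnal, and Yulren, Yorpyr is earned (Rule 6).
With Yorpyr and Yulren, Brybry is earned (Rule 4).
With Yorpyr, Renmor is earned (Rule 7).
With Norsel, Renmor, and Yorpyr, Sabnex is earned (Rule 14).
With Brybry and Sabnex, Irdbel is earned (Rule 8).
With Irdbel and Norsel, Tovgal is earned (Rule 5).
With Tovgal and Xanesk, Zelpax is earned (Rule 13).
Irdqil would need Nexyor and Zelpax (Rule 9), but Nexyor is never earned. Zortam would need Marorb and Norsel (Rule 2), but Marorb is never earned. Nexyor would need Sabnex, Marorb, and Lunnal (Rule 3), but Marorb is never earned.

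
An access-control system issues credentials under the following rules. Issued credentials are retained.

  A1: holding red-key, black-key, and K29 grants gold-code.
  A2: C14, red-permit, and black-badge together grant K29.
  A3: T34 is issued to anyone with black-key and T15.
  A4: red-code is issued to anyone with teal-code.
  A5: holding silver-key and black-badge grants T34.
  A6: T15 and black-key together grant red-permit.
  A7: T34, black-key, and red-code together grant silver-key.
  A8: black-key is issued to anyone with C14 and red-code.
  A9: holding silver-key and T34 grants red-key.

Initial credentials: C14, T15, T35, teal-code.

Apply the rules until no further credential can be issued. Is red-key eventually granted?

Yes

Holding teal-code grants red-code (A4).
Holding C14 and red-code grants black-key (A8).
Holding black-key and T15 grants T34 (A3).
Holding T34, black-key, and red-code grants silver-key (A7).
Holding silver-key and T34 grants red-key (A9).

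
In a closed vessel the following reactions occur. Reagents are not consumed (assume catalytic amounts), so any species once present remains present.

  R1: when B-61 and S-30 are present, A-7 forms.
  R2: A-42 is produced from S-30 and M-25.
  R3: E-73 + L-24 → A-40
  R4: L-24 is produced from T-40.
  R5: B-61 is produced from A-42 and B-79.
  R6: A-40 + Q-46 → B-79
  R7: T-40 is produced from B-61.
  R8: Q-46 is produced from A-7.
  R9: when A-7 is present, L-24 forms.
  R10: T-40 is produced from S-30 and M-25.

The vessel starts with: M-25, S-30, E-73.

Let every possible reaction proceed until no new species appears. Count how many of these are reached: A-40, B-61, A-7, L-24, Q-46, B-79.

2

S-30 and M-25 present → T-40 forms (R10).
T-40 present → L-24 forms (R4).
E-73 and L-24 present → A-40 forms (R3).
A-40: reached.
B-61 would need A-42 and B-79 (R5), but B-79 never forms.
A-7 would need B-61 and S-30 (R1), but B-61 never forms.
L-24: reached.
Q-46 would need A-7 (R8), but A-7 never forms.
B-79 would need A-40 and Q-46 (R6), but Q-46 never forms.
Reached: A-40 and L-24 — 2 of the 6.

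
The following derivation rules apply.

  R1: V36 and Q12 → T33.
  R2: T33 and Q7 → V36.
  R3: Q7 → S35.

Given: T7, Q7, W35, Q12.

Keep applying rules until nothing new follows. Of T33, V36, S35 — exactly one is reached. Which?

From Q7, R3 gives S35.
V36 would need T33 and Q7 (R2), but T33 is never established. T33 would need V36 and Q12 (R1), but V36 is never established.

S35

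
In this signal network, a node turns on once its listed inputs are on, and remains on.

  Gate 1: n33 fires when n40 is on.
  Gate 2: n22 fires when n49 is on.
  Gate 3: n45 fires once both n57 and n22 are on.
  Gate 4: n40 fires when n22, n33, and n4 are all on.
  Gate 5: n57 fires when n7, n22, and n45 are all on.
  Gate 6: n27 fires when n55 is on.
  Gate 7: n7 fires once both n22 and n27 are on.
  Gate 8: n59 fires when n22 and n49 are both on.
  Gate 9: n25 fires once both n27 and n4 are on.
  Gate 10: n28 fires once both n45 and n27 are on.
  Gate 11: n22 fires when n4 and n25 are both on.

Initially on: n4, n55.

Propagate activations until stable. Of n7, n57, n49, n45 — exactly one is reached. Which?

Gate 6: n55 on → n27 on.
Gate 9: n27 and n4 on → n25 on.
n4 and n25 are on, so n22 fires (Gate 11).
Gate 7: n22 and n27 on → n7 on.
n57 would need n7, n22, and n45 (Gate 5), but n45 never turns on. n45 would need n57 and n22 (Gate 3), but n57 never turns on. No rule produces n49, and it is not given.

n7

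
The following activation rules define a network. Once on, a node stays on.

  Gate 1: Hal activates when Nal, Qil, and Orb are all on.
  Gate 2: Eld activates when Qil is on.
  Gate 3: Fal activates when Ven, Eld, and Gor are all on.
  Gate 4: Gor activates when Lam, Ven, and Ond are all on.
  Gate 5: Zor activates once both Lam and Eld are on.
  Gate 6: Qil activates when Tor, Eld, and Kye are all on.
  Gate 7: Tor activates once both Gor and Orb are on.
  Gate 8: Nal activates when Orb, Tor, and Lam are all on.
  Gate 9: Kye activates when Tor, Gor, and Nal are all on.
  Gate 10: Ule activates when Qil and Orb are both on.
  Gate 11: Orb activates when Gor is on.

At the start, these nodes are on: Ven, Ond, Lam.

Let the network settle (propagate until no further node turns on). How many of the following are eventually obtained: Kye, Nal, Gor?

3

Lam, Ven, and Ond are on, so Gor activates (Gate 4).
Gor is on, so Orb activates (Gate 11).
Gate 7: Gor and Orb on → Tor on.
Orb, Tor, and Lam are on, so Nal activates (Gate 8).
Tor, Gor, and Nal are on, so Kye activates (Gate 9).
Kye: reached.
Nal: reached.
Gor: reached.
All 3 are reached.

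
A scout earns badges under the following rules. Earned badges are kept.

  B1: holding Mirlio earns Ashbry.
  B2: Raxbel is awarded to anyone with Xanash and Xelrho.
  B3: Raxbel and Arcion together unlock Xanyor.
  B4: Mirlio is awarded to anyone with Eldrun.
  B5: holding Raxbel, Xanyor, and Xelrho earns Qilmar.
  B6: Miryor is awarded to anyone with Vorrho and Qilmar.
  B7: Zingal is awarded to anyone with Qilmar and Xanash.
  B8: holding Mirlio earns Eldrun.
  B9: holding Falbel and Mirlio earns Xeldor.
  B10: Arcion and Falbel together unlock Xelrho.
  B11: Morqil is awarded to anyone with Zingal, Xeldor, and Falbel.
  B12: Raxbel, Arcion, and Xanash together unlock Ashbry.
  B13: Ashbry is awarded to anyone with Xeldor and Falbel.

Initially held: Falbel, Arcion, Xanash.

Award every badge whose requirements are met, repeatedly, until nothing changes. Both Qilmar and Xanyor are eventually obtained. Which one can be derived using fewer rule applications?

Xanyor: With Arcion and Falbel, Xelrho is earned (B10). With Xanash and Xelrho, Raxbel is earned (B2). With Raxbel and Arcion, Xanyor is earned (B3). [3 rule applications]
Qilmar: With Arcion and Falbel, Xelrho is earned (B10). With Xanash and Xelrho, Raxbel is earned (B2). With Raxbel and Arcion, Xanyor is earned (B3). With Raxbel, Xanyor, and Xelrho, Qilmar is earned (B5). [4 rule applications]
Xanyor needs fewer.

Xanyor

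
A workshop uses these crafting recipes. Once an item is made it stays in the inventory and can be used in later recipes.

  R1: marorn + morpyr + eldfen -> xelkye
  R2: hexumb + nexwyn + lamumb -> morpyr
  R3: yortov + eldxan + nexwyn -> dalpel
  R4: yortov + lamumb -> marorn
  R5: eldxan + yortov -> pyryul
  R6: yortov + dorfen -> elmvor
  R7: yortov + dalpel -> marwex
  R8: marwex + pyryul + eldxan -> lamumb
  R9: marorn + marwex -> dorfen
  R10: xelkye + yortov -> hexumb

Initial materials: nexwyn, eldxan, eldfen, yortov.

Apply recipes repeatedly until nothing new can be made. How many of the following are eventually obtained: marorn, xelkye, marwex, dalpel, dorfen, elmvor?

Using R3, yortov, eldxan, and nexwyn make dalpel.
eldxan + yortov -> pyryul (R5).
yortov + dalpel -> marwex (R7).
marwex + pyryul + eldxan -> lamumb (R8).
yortov + lamumb -> marorn (R4).
Using R9, marorn and marwex make dorfen.
yortov + dorfen -> elmvor (R6).
marorn: reached.
xelkye would need marorn, morpyr, and eldfen (R1), but morpyr is never obtained.
marwex: reached.
dalpel: reached.
dorfen: reached.
elmvor: reached.
Reached: marorn, marwex, dalpel, dorfen, and elmvor — 5 of the 6.

5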